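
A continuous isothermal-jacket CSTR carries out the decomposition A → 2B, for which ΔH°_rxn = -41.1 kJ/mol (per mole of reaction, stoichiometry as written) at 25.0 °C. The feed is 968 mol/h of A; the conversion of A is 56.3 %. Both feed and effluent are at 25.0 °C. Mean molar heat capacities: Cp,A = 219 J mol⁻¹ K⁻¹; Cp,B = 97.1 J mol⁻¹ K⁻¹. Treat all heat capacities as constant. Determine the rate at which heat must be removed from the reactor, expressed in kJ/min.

Q_out = 373 kJ/min

Extent of reaction ξ = 0.563 × 968 = 544.98 mol/h
Reaction term: ξ·ΔH°_rxn = 544.98 × -41.1 = -22399 kJ/h
Q = ΔH = -22399 kJ/h = -6.2219 kW
Heat removed = 373.31 kJ/min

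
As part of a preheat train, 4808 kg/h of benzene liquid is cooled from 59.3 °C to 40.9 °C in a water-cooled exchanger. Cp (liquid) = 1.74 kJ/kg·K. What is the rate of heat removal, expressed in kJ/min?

Q = ṁ·Cp·ΔT = 4808 × 1.74 × (40.9 − 59.3) = -153930 kJ/h
Converting: 153930 / 3600 s = 42.759 kW
Cooling duty = 2565.5 kJ/min

Q_c = 2570 kJ/min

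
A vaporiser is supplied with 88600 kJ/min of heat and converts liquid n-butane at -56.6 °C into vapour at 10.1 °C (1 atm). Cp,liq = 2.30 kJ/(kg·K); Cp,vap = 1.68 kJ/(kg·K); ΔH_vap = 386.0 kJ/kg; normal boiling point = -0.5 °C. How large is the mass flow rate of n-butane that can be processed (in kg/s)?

Δh = 2.30×(-0.5−-56.6) + 386.0 + 1.68×(10.1−-0.5) = 532.84 kJ/kg
Q = 88600 kJ/min = 1476.7 kJ/s = 1476.7 kJ/s
ṁ = Q/Δh = 1476.7 / 532.84 = 2.7713 kg/s

ṁ = 2.77 kg/s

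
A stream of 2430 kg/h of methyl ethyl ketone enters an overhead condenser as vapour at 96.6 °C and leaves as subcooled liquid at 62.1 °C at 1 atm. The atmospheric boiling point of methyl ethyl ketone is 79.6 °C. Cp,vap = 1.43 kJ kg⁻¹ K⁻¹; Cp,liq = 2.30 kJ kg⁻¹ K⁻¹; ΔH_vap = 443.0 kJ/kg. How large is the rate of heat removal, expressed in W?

Q_c = 343000 W

vapour 96.6→79.6 °C: -24.31 kJ/kg
condensation at 79.6 °C: -443 kJ/kg
liquid 79.6→62.1 °C: -40.25 kJ/kg
Δh = -24.31 + -443 + -40.25 = -507.56 kJ/kg
Q = ṁ·Δh = 2430 kg/h × -507.56 kJ/kg = -1.2334e+06 kJ/h
|Q| = 342.6 kW = 342600 W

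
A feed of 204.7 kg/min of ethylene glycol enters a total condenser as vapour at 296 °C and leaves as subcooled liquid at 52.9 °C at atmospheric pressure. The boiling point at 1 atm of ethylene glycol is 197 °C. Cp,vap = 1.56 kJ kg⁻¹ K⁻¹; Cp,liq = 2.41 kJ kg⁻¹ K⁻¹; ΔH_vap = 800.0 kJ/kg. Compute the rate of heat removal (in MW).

vapour 296→197 °C: -154.44 kJ/kg
condensation at 197 °C: -800 kJ/kg
liquid 197→52.9 °C: -347.28 kJ/kg
Δh = -154.44 + -800 + -347.28 = -1301.7 kJ/kg
Q = ṁ·Δh = 204.7 kg/min × -1301.7 kJ/kg = -266460 kJ/min
|Q| = 4441 kW = 4.441 MW

Q_c = 4.44 MW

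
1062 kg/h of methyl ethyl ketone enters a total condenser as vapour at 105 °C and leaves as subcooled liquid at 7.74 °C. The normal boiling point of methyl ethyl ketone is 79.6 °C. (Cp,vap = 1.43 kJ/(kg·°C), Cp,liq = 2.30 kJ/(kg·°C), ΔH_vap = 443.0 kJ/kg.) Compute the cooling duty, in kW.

Q_c = 190 kW

vapour 105→79.6 °C: -36.322 kJ/kg
condensation at 79.6 °C: -443 kJ/kg
liquid 79.6→7.74 °C: -165.28 kJ/kg
Δh = -36.322 + -443 + -165.28 = -644.6 kJ/kg
Q = ṁ·Δh = 1062 kg/h × -644.6 kJ/kg = -684570 kJ/h
|Q| = 190.16 kW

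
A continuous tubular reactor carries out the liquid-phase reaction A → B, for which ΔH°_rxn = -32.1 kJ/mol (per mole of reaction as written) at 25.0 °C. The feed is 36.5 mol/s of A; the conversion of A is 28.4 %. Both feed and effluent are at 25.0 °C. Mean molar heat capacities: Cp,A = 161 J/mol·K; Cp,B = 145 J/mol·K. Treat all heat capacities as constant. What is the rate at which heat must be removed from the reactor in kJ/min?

Q_out = 20000 kJ/min

Extent of reaction ξ = 0.284 × 36.5 = 10.366 mol/s
Reaction term: ξ·ΔH°_rxn = 10.366 × -32.1 = -332.75 kJ/s
Q = ΔH = -332.75 kJ/s = -332.75 kW
Heat removed = 19965 kJ/min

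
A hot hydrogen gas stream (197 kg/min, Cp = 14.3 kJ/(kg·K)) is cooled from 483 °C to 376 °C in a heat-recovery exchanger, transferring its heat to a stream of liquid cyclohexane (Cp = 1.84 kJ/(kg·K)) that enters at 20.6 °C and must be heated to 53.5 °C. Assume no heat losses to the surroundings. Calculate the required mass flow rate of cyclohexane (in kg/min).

ṁ_c = 4980 kg/min

Heat released by hot stream: Q = 197 × 14.3 × (483 − 376) = 301430 kJ/min
Energy balance on cold side (adiabatic exchanger): Q = ṁ_c·Cp_c·(T_c,out − T_c,in)
ṁ_c = 301430 / [1.84 × (53.5 − 20.6)] = 4979.3 kg/min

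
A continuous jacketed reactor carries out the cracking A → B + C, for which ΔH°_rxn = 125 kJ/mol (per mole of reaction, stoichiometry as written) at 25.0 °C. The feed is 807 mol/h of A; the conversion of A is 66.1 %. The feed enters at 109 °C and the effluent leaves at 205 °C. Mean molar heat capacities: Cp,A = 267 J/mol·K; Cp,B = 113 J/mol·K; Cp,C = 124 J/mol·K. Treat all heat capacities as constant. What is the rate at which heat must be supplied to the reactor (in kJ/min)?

Q_in = 1410 kJ/min

Extent of reaction ξ = 0.661 × 807 = 533.43 mol/h
Reaction term: ξ·ΔH°_rxn = 533.43 × 125 = 66678 kJ/h
Sensible, feed 109→25 °C: -18099 kJ/h
Outlet flows (mol/h): A 273.57, B 533.43, C 533.43
Sensible, products 25→205 °C: 35904 kJ/h
Q = ΔH = 84483 kJ/h = 23.467 kW
Heat supplied = 1408 kJ/min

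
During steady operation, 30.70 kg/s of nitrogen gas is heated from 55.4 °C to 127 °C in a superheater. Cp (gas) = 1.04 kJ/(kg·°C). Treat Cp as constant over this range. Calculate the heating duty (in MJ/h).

Q = ṁ·Cp·ΔT = 30.70 × 1.04 × (127 − 55.4) = 2286 kJ/s
Heating duty = 8229.8 MJ/h

Q = 8230 MJ/h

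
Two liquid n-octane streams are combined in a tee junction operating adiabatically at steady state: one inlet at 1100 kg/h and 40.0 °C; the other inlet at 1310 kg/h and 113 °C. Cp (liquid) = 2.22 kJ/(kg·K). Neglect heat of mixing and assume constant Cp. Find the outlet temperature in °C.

No heat crosses the boundary, so H_out = H_in.
T_out = Σ ṁᵢCp,ᵢTᵢ / Σ ṁᵢCp,ᵢ
      = 426310 / 5350.2 = 79.68 °C

T_out = 79.7 °C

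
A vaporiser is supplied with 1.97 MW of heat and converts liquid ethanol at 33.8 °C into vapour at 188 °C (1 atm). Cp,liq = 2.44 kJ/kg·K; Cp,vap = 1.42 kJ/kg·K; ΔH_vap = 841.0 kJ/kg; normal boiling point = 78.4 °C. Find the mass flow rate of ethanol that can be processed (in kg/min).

Δh = 2.44×(78.4−33.8) + 841.0 + 1.42×(188−78.4) = 1105.5 kJ/kg
Q = 1.97 MW = 1970 kJ/s = 118200 kJ/min
ṁ = Q/Δh = 118200 / 1105.5 = 106.92 kg/min

ṁ = 107 kg/min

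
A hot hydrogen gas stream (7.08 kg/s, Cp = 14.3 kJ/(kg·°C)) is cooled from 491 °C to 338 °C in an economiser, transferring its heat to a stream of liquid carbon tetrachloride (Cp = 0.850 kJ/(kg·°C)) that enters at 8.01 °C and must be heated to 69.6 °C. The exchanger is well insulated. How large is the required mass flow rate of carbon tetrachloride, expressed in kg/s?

ṁ_c = 296 kg/s

Heat released by hot stream: Q = 7.08 × 14.3 × (491 − 338) = 15490 kJ/s
Energy balance on cold side (adiabatic exchanger): Q = ṁ_c·Cp_c·(T_c,out − T_c,in)
ṁ_c = 15490 / [0.850 × (69.6 − 8.01)] = 295.89 kg/s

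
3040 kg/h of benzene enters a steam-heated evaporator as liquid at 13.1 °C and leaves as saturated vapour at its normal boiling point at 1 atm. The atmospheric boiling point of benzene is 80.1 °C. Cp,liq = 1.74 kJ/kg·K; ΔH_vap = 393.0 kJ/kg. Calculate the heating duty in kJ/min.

Q = 25800 kJ/min

liquid 13.1→80.1 °C: 116.58 kJ/kg
vaporisation at 80.1 °C: 393 kJ/kg
Δh = 116.58 + 393 = 509.58 kJ/kg
Q = ṁ·Δh = 3040 kg/h × 509.58 kJ/kg = 1.5491e+06 kJ/h
|Q| = 430.31 kW = 25819 kJ/min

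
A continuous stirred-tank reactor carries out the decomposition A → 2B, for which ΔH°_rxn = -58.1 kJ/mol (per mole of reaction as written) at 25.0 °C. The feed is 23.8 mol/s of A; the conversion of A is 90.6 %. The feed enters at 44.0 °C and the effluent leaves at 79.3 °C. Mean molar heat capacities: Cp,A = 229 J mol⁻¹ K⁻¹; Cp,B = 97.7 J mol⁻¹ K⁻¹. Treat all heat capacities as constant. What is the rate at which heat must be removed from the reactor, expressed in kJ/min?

Extent of reaction ξ = 0.906 × 23.8 = 21.563 mol/s
Reaction term: ξ·ΔH°_rxn = 21.563 × -58.1 = -1252.8 kJ/s
Sensible, feed 44.0→25 °C: -103.55 kJ/s
Outlet flows (mol/s): A 2.2372, B 43.126
Sensible, products 25→79.3 °C: 256.6 kJ/s
Q = ΔH = -1099.7 kJ/s = -1099.7 kW
Heat removed = 65985 kJ/min

Q_out = 66000 kJ/min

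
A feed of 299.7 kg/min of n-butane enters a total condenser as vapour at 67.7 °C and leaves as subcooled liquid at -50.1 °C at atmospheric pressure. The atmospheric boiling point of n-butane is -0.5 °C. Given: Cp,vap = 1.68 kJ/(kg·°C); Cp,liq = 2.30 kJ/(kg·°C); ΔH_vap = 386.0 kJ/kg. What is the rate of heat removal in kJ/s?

Q_c = 3070 kJ/s

vapour 67.7→-0.5 °C: -114.58 kJ/kg
condensation at -0.5 °C: -386 kJ/kg
liquid -0.5→-50.1 °C: -114.08 kJ/kg
Δh = -114.58 + -386 + -114.08 = -614.66 kJ/kg
Q = ṁ·Δh = 299.7 kg/min × -614.66 kJ/kg = -184210 kJ/min
|Q| = 3070.2 kW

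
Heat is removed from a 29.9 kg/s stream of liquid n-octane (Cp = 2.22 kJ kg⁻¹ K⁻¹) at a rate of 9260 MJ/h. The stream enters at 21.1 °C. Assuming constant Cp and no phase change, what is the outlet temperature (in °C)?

T_out = -17.7 °C

Q = 9260 MJ/h = 2572.2 kJ/s
ΔT = Q/(ṁ·Cp) = 2572.2/(29.9×2.22) = 38.751 K
T_out = 21.1 − 38.751 = -17.651 °C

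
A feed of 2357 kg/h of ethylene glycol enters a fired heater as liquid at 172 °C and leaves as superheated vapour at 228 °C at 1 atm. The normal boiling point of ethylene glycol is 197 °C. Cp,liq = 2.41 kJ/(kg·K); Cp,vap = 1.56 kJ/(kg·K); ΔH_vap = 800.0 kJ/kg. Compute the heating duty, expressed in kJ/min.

Q = 35700 kJ/min

liquid 172→197 °C: 60.25 kJ/kg
vaporisation at 197 °C: 800 kJ/kg
vapour 197→228 °C: 48.36 kJ/kg
Δh = 60.25 + 800 + 48.36 = 908.61 kJ/kg
Q = ṁ·Δh = 2357 kg/h × 908.61 kJ/kg = 2.1416e+06 kJ/h
|Q| = 594.89 kW = 35693 kJ/min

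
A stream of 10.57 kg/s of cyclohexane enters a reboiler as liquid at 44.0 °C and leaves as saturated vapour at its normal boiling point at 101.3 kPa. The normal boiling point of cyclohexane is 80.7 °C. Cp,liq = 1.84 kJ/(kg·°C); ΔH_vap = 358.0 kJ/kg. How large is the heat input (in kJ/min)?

liquid 44.0→80.7 °C: 67.528 kJ/kg
vaporisation at 80.7 °C: 358 kJ/kg
Δh = 67.528 + 358 = 425.53 kJ/kg
Q = ṁ·Δh = 10.57 kg/s × 425.53 kJ/kg = 4497.8 kJ/s
|Q| = 4497.8 kW = 269870 kJ/min

Q = 270000 kJ/min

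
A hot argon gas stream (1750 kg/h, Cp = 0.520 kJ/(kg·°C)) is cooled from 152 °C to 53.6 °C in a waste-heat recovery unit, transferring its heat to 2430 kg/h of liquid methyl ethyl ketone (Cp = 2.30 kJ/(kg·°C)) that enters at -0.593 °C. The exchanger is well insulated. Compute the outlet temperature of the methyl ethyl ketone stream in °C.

Heat released by hot stream: Q = 1750 × 0.520 × (152 − 53.6) = 89544 kJ/h
Energy balance on cold side (adiabatic exchanger): Q = ṁ_c·Cp_c·(T_c,out − T_c,in)
T_c,out = -0.593 + 89544/(2430 × 2.30) = 15.428 °C

T_c,out = 15.4 °C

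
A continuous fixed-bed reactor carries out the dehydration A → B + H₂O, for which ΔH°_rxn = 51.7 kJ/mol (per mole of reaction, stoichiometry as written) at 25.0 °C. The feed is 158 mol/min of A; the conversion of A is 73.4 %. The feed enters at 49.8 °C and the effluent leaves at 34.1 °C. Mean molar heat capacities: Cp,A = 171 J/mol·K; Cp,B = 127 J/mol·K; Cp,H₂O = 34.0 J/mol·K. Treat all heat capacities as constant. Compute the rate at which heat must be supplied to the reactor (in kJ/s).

Extent of reaction ξ = 0.734 × 158 = 115.97 mol/min
Reaction term: ξ·ΔH°_rxn = 115.97 × 51.7 = 5995.8 kJ/min
Sensible, feed 49.8→25 °C: -670.05 kJ/min
Outlet flows (mol/min): A 42.028, B 115.97, H₂O 115.97
Sensible, products 25→34.1 °C: 235.31 kJ/min
Q = ΔH = 5561 kJ/min = 92.684 kW
Heat supplied = 92.684 kJ/s

Q_in = 92.7 kJ/s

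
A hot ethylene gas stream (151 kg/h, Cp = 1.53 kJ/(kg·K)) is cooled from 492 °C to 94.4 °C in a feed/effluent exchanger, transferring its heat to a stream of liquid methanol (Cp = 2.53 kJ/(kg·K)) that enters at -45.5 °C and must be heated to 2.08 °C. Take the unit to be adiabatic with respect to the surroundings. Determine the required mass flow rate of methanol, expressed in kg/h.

ṁ_c = 763 kg/h

Heat released by hot stream: Q = 151 × 1.53 × (492 − 94.4) = 91858 kJ/h
Energy balance on cold side (adiabatic exchanger): Q = ṁ_c·Cp_c·(T_c,out − T_c,in)
ṁ_c = 91858 / [2.53 × (2.08 − -45.5)] = 763.08 kg/h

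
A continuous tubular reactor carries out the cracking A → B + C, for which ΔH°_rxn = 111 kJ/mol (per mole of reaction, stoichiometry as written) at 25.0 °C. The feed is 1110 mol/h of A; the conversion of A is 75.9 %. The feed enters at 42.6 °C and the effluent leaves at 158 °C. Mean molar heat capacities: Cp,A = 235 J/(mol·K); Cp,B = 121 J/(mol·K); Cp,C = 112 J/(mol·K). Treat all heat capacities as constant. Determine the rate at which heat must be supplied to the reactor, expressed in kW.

Q_in = 34.3 kW

Extent of reaction ξ = 0.759 × 1110 = 842.49 mol/h
Reaction term: ξ·ΔH°_rxn = 842.49 × 111 = 93516 kJ/h
Sensible, feed 42.6→25 °C: -4591 kJ/h
Outlet flows (mol/h): A 267.51, B 842.49, C 842.49
Sensible, products 25→158 °C: 34469 kJ/h
Q = ΔH = 123390 kJ/h = 34.276 kW
Heat supplied = 34.276 kW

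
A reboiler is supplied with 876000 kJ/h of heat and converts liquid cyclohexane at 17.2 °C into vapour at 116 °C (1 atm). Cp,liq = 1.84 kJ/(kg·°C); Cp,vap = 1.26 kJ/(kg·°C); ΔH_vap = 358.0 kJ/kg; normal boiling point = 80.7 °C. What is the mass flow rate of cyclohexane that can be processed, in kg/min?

Δh = 1.84×(80.7−17.2) + 358.0 + 1.26×(116−80.7) = 519.32 kJ/kg
Q = 876000 kJ/h = 243.33 kJ/s = 14600 kJ/min
ṁ = Q/Δh = 14600 / 519.32 = 28.114 kg/min

ṁ = 28.1 kg/min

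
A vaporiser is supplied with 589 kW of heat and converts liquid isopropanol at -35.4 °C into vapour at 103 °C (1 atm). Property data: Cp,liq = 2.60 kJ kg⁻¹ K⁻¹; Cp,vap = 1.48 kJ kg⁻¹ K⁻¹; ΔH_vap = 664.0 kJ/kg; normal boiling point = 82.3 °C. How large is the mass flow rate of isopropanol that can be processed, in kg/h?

ṁ = 2120 kg/h

Δh = 2.60×(82.3−-35.4) + 664.0 + 1.48×(103−82.3) = 1000.7 kJ/kg
Q = 589 kW = 589 kJ/s = 2.1204e+06 kJ/h
ṁ = Q/Δh = 2.1204e+06 / 1000.7 = 2119 kg/h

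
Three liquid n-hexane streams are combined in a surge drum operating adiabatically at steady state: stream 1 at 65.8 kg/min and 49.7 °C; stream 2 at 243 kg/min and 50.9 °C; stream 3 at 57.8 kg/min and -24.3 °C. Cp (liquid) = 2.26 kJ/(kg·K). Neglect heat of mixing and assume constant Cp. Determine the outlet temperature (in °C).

T_out = 38.8 °C

Adiabatic, steady state ⇒ Σ ṁᵢCp,ᵢ(T_out − Tᵢ) = 0
Σ ṁᵢCp,ᵢTᵢ = 65.8×2.26×49.7 + 243×2.26×50.9 + 57.8×2.26×-24.3 = 32170
Σ ṁᵢCp,ᵢ = 65.8×2.26 + 243×2.26 + 57.8×2.26 = 828.52
T_out = 32170 / 828.52 = 38.828 °C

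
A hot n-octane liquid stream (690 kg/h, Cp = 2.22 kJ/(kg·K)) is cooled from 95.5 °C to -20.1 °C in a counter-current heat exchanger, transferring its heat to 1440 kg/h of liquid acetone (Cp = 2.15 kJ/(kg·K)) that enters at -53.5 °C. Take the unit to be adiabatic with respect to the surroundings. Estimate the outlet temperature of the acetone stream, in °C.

Heat released by hot stream: Q = 690 × 2.22 × (95.5 − -20.1) = 177080 kJ/h
Energy balance on cold side (adiabatic exchanger): Q = ṁ_c·Cp_c·(T_c,out − T_c,in)
T_c,out = -53.5 + 177080/(1440 × 2.15) = 3.6951 °C

T_c,out = 3.70 °C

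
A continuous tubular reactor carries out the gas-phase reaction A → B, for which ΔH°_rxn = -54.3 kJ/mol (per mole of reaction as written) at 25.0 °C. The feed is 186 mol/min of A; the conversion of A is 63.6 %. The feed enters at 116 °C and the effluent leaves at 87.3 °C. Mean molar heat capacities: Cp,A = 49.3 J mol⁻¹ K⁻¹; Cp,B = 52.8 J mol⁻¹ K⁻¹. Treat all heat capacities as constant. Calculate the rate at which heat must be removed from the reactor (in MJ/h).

Q_out = 400 MJ/h

Extent of reaction ξ = 0.636 × 186 = 118.3 mol/min
Reaction term: ξ·ΔH°_rxn = 118.3 × -54.3 = -6423.5 kJ/min
Sensible, feed 116→25 °C: -834.45 kJ/min
Outlet flows (mol/min): A 67.704, B 118.3
Sensible, products 25→87.3 °C: 597.07 kJ/min
Q = ΔH = -6660.9 kJ/min = -111.01 kW
Heat removed = 399.65 MJ/h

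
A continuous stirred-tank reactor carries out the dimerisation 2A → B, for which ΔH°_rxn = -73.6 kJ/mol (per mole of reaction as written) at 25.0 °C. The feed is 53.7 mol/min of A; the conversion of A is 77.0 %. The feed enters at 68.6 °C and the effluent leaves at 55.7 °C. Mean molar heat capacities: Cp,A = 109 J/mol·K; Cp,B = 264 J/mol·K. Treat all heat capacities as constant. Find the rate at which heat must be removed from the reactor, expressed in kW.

Extent of reaction ξ = 0.770 × 53.7 / 2 = 20.675 mol/min
Reaction term: ξ·ΔH°_rxn = 20.675 × -73.6 = -1521.6 kJ/min
Sensible, feed 68.6→25 °C: -255.2 kJ/min
Outlet flows (mol/min): A 12.351, B 20.675
Sensible, products 25→55.7 °C: 208.89 kJ/min
Q = ΔH = -1568 kJ/min = -26.133 kW
Heat removed = 26.133 kW

Q_out = 26.1 kW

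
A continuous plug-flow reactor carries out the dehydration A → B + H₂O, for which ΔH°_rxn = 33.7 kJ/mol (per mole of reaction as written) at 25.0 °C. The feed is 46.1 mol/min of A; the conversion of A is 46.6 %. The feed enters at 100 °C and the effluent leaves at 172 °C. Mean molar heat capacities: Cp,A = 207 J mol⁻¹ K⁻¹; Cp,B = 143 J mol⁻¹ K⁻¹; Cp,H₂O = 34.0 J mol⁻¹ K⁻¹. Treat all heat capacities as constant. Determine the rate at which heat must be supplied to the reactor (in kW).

Extent of reaction ξ = 0.466 × 46.1 = 21.483 mol/min
Reaction term: ξ·ΔH°_rxn = 21.483 × 33.7 = 723.96 kJ/min
Sensible, feed 100→25 °C: -715.7 kJ/min
Outlet flows (mol/min): A 24.617, B 21.483, H₂O 21.483
Sensible, products 25→172 °C: 1308 kJ/min
Q = ΔH = 1316.3 kJ/min = 21.938 kW
Heat supplied = 21.938 kW

Q_in = 21.9 kW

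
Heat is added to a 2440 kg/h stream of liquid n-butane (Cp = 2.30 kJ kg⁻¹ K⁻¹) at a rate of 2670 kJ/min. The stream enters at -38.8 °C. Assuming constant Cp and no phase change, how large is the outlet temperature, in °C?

T_out = -10.3 °C

Q = 2670 kJ/min = 160200 kJ/h
ΔT = Q/(ṁ·Cp) = 160200/(2440×2.30) = 28.546 K
T_out = -38.8 + 28.546 = -10.254 °C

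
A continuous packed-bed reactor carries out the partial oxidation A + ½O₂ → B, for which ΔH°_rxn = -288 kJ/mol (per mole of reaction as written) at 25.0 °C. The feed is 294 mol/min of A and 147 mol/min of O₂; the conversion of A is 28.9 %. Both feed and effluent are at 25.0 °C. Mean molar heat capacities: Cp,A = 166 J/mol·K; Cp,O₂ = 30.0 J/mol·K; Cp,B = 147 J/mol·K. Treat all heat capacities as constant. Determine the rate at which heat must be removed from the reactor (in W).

Extent of reaction ξ = 0.289 × 294 = 84.966 mol/min
Reaction term: ξ·ΔH°_rxn = 84.966 × -288 = -24470 kJ/min
Q = ΔH = -24470 kJ/min = -407.84 kW
Heat removed = 407840 W

Q_out = 408000 W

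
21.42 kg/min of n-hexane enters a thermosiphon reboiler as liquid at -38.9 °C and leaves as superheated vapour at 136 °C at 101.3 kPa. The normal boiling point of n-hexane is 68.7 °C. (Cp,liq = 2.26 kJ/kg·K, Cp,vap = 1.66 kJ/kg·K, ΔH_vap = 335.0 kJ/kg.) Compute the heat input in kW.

liquid -38.9→68.7 °C: 243.18 kJ/kg
vaporisation at 68.7 °C: 335 kJ/kg
vapour 68.7→136 °C: 111.72 kJ/kg
Δh = 243.18 + 335 + 111.72 = 689.89 kJ/kg
Q = ṁ·Δh = 21.42 kg/min × 689.89 kJ/kg = 14778 kJ/min
|Q| = 246.29 kW

Q = 246 kW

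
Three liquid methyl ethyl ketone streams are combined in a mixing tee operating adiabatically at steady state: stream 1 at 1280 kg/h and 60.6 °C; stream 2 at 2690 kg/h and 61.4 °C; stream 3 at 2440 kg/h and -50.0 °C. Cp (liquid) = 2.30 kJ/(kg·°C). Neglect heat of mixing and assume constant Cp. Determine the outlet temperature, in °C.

T_out = 18.8 °C

No heat crosses the boundary, so H_out = H_in.
Σ ṁᵢCp,ᵢTᵢ = 1280×2.30×60.6 + 2690×2.30×61.4 + 2440×2.30×-50.0 = 277690
Σ ṁᵢCp,ᵢ = 1280×2.30 + 2690×2.30 + 2440×2.30 = 14743
T_out = 277690 / 14743 = 18.835 °C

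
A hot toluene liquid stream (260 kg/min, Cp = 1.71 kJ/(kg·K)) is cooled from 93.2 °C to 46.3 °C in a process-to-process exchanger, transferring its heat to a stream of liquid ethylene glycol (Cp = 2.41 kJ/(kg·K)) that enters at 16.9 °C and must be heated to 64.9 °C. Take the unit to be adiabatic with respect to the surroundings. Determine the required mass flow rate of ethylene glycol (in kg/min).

Heat released by hot stream: Q = 260 × 1.71 × (93.2 − 46.3) = 20852 kJ/min
Energy balance on cold side (adiabatic exchanger): Q = ṁ_c·Cp_c·(T_c,out − T_c,in)
ṁ_c = 20852 / [2.41 × (64.9 − 16.9)] = 180.25 kg/min

ṁ_c = 180 kg/min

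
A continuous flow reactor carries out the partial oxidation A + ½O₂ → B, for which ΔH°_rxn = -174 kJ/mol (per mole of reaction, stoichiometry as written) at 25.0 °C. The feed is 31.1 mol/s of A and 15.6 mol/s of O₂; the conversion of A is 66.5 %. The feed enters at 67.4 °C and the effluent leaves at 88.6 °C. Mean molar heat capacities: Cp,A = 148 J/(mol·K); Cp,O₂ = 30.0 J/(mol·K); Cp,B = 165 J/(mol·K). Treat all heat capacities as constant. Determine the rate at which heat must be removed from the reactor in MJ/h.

Q_out = 12600 MJ/h

Extent of reaction ξ = 0.665 × 31.1 = 20.682 mol/s
Reaction term: ξ·ΔH°_rxn = 20.682 × -174 = -3598.6 kJ/s
Sensible, feed 67.4→25 °C: -215 kJ/s
Outlet flows (mol/s): A 10.418, O₂ 5.2592, B 20.682
Sensible, products 25→88.6 °C: 325.13 kJ/s
Q = ΔH = -3488.4 kJ/s = -3488.4 kW
Heat removed = 12558 MJ/h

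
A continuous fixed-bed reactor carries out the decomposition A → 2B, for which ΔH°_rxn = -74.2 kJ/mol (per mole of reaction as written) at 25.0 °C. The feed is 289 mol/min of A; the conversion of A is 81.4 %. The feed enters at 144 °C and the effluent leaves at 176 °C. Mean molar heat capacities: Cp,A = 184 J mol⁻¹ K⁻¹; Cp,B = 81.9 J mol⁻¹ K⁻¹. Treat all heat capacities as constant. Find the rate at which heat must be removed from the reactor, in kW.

Extent of reaction ξ = 0.814 × 289 = 235.25 mol/min
Reaction term: ξ·ΔH°_rxn = 235.25 × -74.2 = -17455 kJ/min
Sensible, feed 144→25 °C: -6327.9 kJ/min
Outlet flows (mol/min): A 53.754, B 470.49
Sensible, products 25→176 °C: 7312 kJ/min
Q = ΔH = -16471 kJ/min = -274.52 kW
Heat removed = 274.52 kW

Q_out = 275 kW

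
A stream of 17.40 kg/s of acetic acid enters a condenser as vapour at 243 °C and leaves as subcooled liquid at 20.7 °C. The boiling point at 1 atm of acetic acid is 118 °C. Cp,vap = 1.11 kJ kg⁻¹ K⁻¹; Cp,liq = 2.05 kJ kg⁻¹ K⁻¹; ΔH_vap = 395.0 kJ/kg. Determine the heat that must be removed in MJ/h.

vapour 243→118 °C: -138.75 kJ/kg
condensation at 118 °C: -395 kJ/kg
liquid 118→20.7 °C: -199.46 kJ/kg
Δh = -138.75 + -395 + -199.46 = -733.21 kJ/kg
Q = ṁ·Δh = 17.40 kg/s × -733.21 kJ/kg = -12758 kJ/s
|Q| = 12758 kW = 45929 MJ/h

Q_c = 45900 MJ/h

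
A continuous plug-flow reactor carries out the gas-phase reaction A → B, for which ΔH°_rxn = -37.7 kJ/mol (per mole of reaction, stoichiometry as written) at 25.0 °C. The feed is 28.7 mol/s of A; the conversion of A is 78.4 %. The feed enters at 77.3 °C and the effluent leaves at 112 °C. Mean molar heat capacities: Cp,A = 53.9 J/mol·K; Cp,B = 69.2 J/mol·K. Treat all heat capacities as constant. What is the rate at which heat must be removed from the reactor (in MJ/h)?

Extent of reaction ξ = 0.784 × 28.7 = 22.501 mol/s
Reaction term: ξ·ΔH°_rxn = 22.501 × -37.7 = -848.28 kJ/s
Sensible, feed 77.3→25 °C: -80.904 kJ/s
Outlet flows (mol/s): A 6.1992, B 22.501
Sensible, products 25→112 °C: 164.53 kJ/s
Q = ΔH = -764.65 kJ/s = -764.65 kW
Heat removed = 2752.7 MJ/h

Q_out = 2750 MJ/h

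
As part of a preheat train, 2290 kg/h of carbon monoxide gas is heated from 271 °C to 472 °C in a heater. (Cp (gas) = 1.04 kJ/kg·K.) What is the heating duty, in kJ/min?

Q = ṁ·Cp·ΔT = 2290 × 1.04 × (472 − 271) = 478700 kJ/h
Converting: 478700 / 3600 s = 132.97 kW
Heating duty = 7978.4 kJ/min

Q = 7980 kJ/min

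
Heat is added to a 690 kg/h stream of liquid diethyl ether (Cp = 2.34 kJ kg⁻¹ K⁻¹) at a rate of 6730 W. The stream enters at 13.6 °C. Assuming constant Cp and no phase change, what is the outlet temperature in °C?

Q = 6730 W = 24228 kJ/h
ΔT = Q/(ṁ·Cp) = 24228/(690×2.34) = 15.006 K
T_out = 13.6 + 15.006 = 28.606 °C

T_out = 28.6 °C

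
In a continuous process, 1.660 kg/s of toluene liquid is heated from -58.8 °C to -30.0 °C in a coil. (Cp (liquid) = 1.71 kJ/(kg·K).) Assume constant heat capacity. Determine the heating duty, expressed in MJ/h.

Q = ṁ·Cp·ΔT = 1.660 × 1.71 × (-30.0 − -58.8) = 81.752 kJ/s
Heating duty = 294.31 MJ/h

Q = 294 MJ/h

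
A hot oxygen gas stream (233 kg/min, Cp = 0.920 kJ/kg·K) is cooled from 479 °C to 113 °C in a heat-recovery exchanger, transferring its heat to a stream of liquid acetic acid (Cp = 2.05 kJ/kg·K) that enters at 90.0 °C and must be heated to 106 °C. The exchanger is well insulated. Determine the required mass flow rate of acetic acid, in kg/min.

Heat released by hot stream: Q = 233 × 0.920 × (479 − 113) = 78456 kJ/min
Energy balance on cold side (adiabatic exchanger): Q = ṁ_c·Cp_c·(T_c,out − T_c,in)
ṁ_c = 78456 / [2.05 × (106 − 90.0)] = 2391.9 kg/min

ṁ_c = 2390 kg/min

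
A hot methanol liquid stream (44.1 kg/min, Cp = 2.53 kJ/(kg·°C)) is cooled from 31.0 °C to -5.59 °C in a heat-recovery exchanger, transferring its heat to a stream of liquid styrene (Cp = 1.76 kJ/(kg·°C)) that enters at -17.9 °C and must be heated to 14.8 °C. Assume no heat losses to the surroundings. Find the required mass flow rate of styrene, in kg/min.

ṁ_c = 70.9 kg/min

Heat released by hot stream: Q = 44.1 × 2.53 × (31.0 − -5.59) = 4082.5 kJ/min
Energy balance on cold side (adiabatic exchanger): Q = ṁ_c·Cp_c·(T_c,out − T_c,in)
ṁ_c = 4082.5 / [1.76 × (14.8 − -17.9)] = 70.935 kg/min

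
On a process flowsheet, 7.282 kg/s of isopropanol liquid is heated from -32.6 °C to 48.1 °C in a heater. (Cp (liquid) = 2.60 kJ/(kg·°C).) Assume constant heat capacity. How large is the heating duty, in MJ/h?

Q = 5500 MJ/h

Q = ṁ·Cp·ΔT = 7.282 × 2.60 × (48.1 − -32.6) = 1527.9 kJ/s
Heating duty = 5500.5 MJ/h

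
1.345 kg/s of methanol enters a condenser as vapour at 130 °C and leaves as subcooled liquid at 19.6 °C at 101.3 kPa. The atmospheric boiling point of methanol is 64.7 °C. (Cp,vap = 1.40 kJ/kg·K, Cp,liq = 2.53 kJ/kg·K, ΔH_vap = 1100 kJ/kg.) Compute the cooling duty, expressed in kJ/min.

vapour 130→64.7 °C: -91.42 kJ/kg
condensation at 64.7 °C: -1100 kJ/kg
liquid 64.7→19.6 °C: -114.1 kJ/kg
Δh = -91.42 + -1100 + -114.1 = -1305.5 kJ/kg
Q = ṁ·Δh = 1.345 kg/s × -1305.5 kJ/kg = -1755.9 kJ/s
|Q| = 1755.9 kW = 105360 kJ/min

Q_c = 105000 kJ/min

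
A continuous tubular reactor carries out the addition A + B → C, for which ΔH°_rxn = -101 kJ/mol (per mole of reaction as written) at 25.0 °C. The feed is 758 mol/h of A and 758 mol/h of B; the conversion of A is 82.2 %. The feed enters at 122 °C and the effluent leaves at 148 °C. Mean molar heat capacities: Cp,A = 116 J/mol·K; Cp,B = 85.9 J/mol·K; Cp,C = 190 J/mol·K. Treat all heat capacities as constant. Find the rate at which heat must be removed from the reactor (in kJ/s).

Extent of reaction ξ = 0.822 × 758 = 623.08 mol/h
Reaction term: ξ·ΔH°_rxn = 623.08 × -101 = -62931 kJ/h
Sensible, feed 122→25 °C: -14845 kJ/h
Outlet flows (mol/h): A 134.92, B 134.92, C 623.08
Sensible, products 25→148 °C: 17912 kJ/h
Q = ΔH = -59864 kJ/h = -16.629 kW
Heat removed = 16.629 kJ/s

Q_out = 16.6 kJ/s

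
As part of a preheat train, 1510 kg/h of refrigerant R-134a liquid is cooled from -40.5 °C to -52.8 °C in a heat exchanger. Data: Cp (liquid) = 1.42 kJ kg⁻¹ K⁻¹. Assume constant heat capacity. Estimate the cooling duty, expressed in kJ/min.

Q = ṁ·Cp·ΔT = 1510 × 1.42 × (-52.8 − -40.5) = -26374 kJ/h
Converting: 26374 / 3600 s = 7.326 kW
Cooling duty = 439.56 kJ/min

Q_c = 440 kJ/min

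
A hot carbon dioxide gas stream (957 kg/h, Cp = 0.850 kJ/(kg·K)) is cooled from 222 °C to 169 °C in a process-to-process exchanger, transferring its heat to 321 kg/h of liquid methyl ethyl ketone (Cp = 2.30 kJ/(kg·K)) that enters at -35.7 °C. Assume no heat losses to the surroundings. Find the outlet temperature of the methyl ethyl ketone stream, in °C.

T_c,out = 22.7 °C

Heat released by hot stream: Q = 957 × 0.850 × (222 − 169) = 43113 kJ/h
Energy balance on cold side (adiabatic exchanger): Q = ṁ_c·Cp_c·(T_c,out − T_c,in)
T_c,out = -35.7 + 43113/(321 × 2.30) = 22.695 °C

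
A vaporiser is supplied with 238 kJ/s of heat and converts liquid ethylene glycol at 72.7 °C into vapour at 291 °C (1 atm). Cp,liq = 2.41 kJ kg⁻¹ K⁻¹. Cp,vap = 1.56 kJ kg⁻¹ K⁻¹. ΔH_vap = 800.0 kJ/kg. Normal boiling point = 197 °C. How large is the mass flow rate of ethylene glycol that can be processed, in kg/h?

ṁ = 688 kg/h

Δh = 2.41×(197−72.7) + 800.0 + 1.56×(291−197) = 1246.2 kJ/kg
Q = 238 kJ/s = 238 kJ/s = 856800 kJ/h
ṁ = Q/Δh = 856800 / 1246.2 = 687.53 kg/h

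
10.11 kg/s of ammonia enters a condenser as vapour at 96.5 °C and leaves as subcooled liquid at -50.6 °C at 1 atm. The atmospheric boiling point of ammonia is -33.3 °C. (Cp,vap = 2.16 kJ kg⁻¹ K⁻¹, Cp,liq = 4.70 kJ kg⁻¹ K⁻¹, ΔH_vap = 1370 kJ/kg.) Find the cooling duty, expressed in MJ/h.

vapour 96.5→-33.3 °C: -280.37 kJ/kg
condensation at -33.3 °C: -1370 kJ/kg
liquid -33.3→-50.6 °C: -81.31 kJ/kg
Δh = -280.37 + -1370 + -81.31 = -1731.7 kJ/kg
Q = ṁ·Δh = 10.11 kg/s × -1731.7 kJ/kg = -17507 kJ/s
|Q| = 17507 kW = 63026 MJ/h

Q_c = 63000 MJ/h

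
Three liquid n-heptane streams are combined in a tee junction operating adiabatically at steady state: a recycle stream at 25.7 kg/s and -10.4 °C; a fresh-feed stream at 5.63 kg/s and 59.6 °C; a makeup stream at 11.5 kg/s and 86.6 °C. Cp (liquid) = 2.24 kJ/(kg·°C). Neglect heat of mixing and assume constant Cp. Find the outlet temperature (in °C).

T_out = 24.8 °C

Energy balance with Q = 0: Σ ṁᵢCp,ᵢ(T_out − Tᵢ) = 0
Σ ṁᵢCp,ᵢTᵢ = 25.7×2.24×-10.4 + 5.63×2.24×59.6 + 11.5×2.24×86.6 = 2383.7
Σ ṁᵢCp,ᵢ = 25.7×2.24 + 5.63×2.24 + 11.5×2.24 = 95.939
T_out = 2383.7 / 95.939 = 24.846 °C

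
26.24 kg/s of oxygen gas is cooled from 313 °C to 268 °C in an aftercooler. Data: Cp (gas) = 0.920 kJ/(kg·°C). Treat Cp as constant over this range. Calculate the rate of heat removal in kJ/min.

Q_c = 65200 kJ/min

Q = ṁ·Cp·ΔT = 26.24 × 0.920 × (268 − 313) = -1086.3 kJ/s
Cooling duty = 65180 kJ/min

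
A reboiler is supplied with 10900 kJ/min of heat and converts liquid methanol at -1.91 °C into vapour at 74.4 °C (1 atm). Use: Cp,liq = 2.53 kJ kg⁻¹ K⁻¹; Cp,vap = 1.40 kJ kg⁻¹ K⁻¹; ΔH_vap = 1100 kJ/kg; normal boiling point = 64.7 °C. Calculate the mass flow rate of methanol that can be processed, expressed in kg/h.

ṁ = 510 kg/h

Δh = 2.53×(64.7−-1.91) + 1100 + 1.40×(74.4−64.7) = 1282.1 kJ/kg
Q = 10900 kJ/min = 181.67 kJ/s = 654000 kJ/h
ṁ = Q/Δh = 654000 / 1282.1 = 510.1 kg/h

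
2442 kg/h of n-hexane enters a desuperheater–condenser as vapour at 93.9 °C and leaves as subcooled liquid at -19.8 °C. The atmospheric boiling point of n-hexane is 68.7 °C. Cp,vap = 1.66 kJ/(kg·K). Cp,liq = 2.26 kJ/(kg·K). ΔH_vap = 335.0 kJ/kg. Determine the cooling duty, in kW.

Q_c = 391 kW

vapour 93.9→68.7 °C: -41.832 kJ/kg
condensation at 68.7 °C: -335 kJ/kg
liquid 68.7→-19.8 °C: -200.01 kJ/kg
Δh = -41.832 + -335 + -200.01 = -576.84 kJ/kg
Q = ṁ·Δh = 2442 kg/h × -576.84 kJ/kg = -1.4086e+06 kJ/h
|Q| = 391.29 kW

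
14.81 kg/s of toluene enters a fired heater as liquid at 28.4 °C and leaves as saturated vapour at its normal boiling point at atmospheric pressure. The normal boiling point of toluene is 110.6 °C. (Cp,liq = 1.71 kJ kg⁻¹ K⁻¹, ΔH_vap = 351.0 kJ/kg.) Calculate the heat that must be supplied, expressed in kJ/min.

Q = 437000 kJ/min

liquid 28.4→110.6 °C: 140.56 kJ/kg
vaporisation at 110.6 °C: 351 kJ/kg
Δh = 140.56 + 351 = 491.56 kJ/kg
Q = ṁ·Δh = 14.81 kg/s × 491.56 kJ/kg = 7280 kJ/s
|Q| = 7280 kW = 436800 kJ/min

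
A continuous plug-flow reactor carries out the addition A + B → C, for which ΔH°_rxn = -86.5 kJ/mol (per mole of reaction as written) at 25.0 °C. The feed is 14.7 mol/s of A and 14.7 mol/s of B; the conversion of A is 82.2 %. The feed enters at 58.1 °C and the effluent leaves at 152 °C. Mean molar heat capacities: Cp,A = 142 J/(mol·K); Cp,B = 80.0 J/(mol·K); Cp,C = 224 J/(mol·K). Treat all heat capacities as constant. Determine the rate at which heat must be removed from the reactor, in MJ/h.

Extent of reaction ξ = 0.822 × 14.7 = 12.083 mol/s
Reaction term: ξ·ΔH°_rxn = 12.083 × -86.5 = -1045.2 kJ/s
Sensible, feed 58.1→25 °C: -108.02 kJ/s
Outlet flows (mol/s): A 2.6166, B 2.6166, C 12.083
Sensible, products 25→152 °C: 417.52 kJ/s
Q = ΔH = -735.71 kJ/s = -735.71 kW
Heat removed = 2648.6 MJ/h

Q_out = 2650 MJ/h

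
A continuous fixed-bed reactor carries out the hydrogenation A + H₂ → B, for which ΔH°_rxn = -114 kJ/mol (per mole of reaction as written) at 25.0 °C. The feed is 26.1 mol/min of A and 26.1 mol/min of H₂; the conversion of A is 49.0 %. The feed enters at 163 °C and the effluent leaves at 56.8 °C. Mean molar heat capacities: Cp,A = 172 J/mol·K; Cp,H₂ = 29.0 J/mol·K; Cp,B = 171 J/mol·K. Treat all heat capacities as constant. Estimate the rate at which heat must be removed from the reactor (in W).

Q_out = 33800 W

Extent of reaction ξ = 0.490 × 26.1 = 12.789 mol/min
Reaction term: ξ·ΔH°_rxn = 12.789 × -114 = -1457.9 kJ/min
Sensible, feed 163→25 °C: -723.96 kJ/min
Outlet flows (mol/min): A 13.311, H₂ 13.311, B 12.789
Sensible, products 25→56.8 °C: 154.63 kJ/min
Q = ΔH = -2027.3 kJ/min = -33.788 kW
Heat removed = 33788 W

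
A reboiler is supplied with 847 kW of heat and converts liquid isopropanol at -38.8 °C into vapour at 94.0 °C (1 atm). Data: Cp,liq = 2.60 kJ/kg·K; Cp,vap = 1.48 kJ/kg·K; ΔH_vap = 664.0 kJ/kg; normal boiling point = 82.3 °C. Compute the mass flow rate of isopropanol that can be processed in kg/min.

ṁ = 51.0 kg/min

Δh = 2.60×(82.3−-38.8) + 664.0 + 1.48×(94.0−82.3) = 996.18 kJ/kg
Q = 847 kW = 847 kJ/s = 50820 kJ/min
ṁ = Q/Δh = 50820 / 996.18 = 51.015 kg/min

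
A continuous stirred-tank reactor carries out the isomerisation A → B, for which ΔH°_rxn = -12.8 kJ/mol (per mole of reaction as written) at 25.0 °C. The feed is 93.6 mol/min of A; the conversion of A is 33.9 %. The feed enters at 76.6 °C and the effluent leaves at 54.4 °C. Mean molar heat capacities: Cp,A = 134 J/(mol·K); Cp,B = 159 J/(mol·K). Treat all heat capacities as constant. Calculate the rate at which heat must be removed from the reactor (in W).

Extent of reaction ξ = 0.339 × 93.6 = 31.73 mol/min
Reaction term: ξ·ΔH°_rxn = 31.73 × -12.8 = -406.15 kJ/min
Sensible, feed 76.6→25 °C: -647.19 kJ/min
Outlet flows (mol/min): A 61.87, B 31.73
Sensible, products 25→54.4 °C: 392.07 kJ/min
Q = ΔH = -661.27 kJ/min = -11.021 kW
Heat removed = 11021 W

Q_out = 11000 W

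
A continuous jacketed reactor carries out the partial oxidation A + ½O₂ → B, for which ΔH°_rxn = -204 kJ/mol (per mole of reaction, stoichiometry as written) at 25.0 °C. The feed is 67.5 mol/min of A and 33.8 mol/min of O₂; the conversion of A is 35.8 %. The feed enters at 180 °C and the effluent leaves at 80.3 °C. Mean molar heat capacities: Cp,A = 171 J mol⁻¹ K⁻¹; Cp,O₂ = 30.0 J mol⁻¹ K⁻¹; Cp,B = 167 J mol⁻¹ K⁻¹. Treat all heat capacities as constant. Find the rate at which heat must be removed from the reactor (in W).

Q_out = 103000 W

Extent of reaction ξ = 0.358 × 67.5 = 24.165 mol/min
Reaction term: ξ·ΔH°_rxn = 24.165 × -204 = -4929.7 kJ/min
Sensible, feed 180→25 °C: -1946.3 kJ/min
Outlet flows (mol/min): A 43.335, O₂ 21.717, B 24.165
Sensible, products 25→80.3 °C: 668.98 kJ/min
Q = ΔH = -6206.9 kJ/min = -103.45 kW
Heat removed = 103450 W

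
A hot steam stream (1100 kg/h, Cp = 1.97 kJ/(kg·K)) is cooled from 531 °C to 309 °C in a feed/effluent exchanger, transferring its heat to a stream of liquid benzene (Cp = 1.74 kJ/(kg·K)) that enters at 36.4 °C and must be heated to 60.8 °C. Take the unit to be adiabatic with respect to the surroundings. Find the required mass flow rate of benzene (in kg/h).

Heat released by hot stream: Q = 1100 × 1.97 × (531 − 309) = 481070 kJ/h
Energy balance on cold side (adiabatic exchanger): Q = ṁ_c·Cp_c·(T_c,out − T_c,in)
ṁ_c = 481070 / [1.74 × (60.8 − 36.4)] = 11331 kg/h

ṁ_c = 11300 kg/h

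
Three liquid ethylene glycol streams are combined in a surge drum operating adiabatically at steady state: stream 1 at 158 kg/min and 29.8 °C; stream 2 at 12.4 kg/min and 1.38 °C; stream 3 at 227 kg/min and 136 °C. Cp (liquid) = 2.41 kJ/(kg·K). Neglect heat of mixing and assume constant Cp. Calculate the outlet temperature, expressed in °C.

Adiabatic, steady state ⇒ Σ ṁᵢCp,ᵢ(T_out − Tᵢ) = 0
T_out = Σ ṁᵢCp,ᵢTᵢ / Σ ṁᵢCp,ᵢ
      = 85790 / 957.73 = 89.576 °C

T_out = 89.6 °C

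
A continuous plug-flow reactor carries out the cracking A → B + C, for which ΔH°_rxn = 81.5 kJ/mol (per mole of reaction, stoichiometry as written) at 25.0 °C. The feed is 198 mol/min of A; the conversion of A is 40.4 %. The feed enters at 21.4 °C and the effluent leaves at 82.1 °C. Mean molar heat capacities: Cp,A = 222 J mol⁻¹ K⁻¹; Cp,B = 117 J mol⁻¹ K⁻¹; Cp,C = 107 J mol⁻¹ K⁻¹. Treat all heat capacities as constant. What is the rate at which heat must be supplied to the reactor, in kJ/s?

Q_in = 153 kJ/s

Extent of reaction ξ = 0.404 × 198 = 79.992 mol/min
Reaction term: ξ·ΔH°_rxn = 79.992 × 81.5 = 6519.3 kJ/min
Sensible, feed 21.4→25 °C: 158.24 kJ/min
Outlet flows (mol/min): A 118.01, B 79.992, C 79.992
Sensible, products 25→82.1 °C: 2519 kJ/min
Q = ΔH = 9196.6 kJ/min = 153.28 kW
Heat supplied = 153.28 kJ/s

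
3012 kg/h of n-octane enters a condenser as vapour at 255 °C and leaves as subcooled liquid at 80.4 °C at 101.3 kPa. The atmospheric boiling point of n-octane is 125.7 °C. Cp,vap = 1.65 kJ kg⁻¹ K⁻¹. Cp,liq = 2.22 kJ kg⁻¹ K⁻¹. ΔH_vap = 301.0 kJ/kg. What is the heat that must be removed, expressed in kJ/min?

Q_c = 30900 kJ/min

vapour 255→125.7 °C: -213.34 kJ/kg
condensation at 125.7 °C: -301 kJ/kg
liquid 125.7→80.4 °C: -100.57 kJ/kg
Δh = -213.34 + -301 + -100.57 = -614.91 kJ/kg
Q = ṁ·Δh = 3012 kg/h × -614.91 kJ/kg = -1.8521e+06 kJ/h
|Q| = 514.48 kW = 30869 kJ/min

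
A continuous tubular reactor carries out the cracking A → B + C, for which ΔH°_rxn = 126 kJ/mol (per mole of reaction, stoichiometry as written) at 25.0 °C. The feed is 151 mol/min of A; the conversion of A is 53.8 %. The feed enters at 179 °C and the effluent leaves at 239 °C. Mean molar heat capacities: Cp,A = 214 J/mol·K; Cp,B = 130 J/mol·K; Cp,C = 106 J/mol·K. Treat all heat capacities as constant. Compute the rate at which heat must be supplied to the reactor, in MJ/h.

Q_in = 753 MJ/h

Extent of reaction ξ = 0.538 × 151 = 81.238 mol/min
Reaction term: ξ·ΔH°_rxn = 81.238 × 126 = 10236 kJ/min
Sensible, feed 179→25 °C: -4976.4 kJ/min
Outlet flows (mol/min): A 69.762, B 81.238, C 81.238
Sensible, products 25→239 °C: 7297.7 kJ/min
Q = ΔH = 12557 kJ/min = 209.29 kW
Heat supplied = 753.44 MJ/h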